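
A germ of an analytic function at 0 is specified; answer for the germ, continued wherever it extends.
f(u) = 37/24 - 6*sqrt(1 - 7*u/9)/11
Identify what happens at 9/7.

The point is an algebraic (square-root) branch point.

The term (-6/11)*sqrt(1 - u/(9/7)) has argument 1 - 9/7/(9/7) = 0 at 9/7: a square-root (algebraic, two-sheeted) branch point; the remaining terms are analytic or single-valued there.


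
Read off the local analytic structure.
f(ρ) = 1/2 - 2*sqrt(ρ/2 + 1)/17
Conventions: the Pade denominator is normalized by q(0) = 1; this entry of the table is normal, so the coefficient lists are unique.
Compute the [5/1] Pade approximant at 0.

Taylor coefficients needed (expand at 0): a_0 = 13/34, a_1 = -1/34, a_2 = 1/272, a_3 = -1/1088, a_4 = 5/17408, a_5 = -7/69632, a_6 = 21/557056.
Write the denominator as Q(ρ) = 1 + q1*ρ. Requiring Q*f - P = O(ρ^7) with deg P <= 5 kills the coefficients of ρ^6..ρ^6 in Q*f:
  ρ^6: a_6 + q1*a_5 = 0, i.e. 21/557056 + (-7/69632)*q1 = 0.
Solving this linear system: q1 = 3/8.
The numerator is Q*f truncated at degree 5: P0 = a_0 = 13/34; P1 = a_1 + q1*a_0 = 31/272; P2 = a_2 + q1*a_1 = -1/136; P3 = a_3 + q1*a_2 = 1/2176; P4 = a_4 + q1*a_3 = -1/17408; P5 = a_5 + q1*a_4 = 1/139264.

The Pade approximant has numerator coefficients [13/34, 31/272, -1/136, 1/2176, -1/17408, 1/139264]; denominator coefficients [1, 3/8].


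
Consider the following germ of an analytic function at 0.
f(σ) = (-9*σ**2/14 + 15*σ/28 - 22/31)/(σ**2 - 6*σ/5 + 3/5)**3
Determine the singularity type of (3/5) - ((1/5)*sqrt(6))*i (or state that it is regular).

The denominator factor σ**2 - 6*σ/5 + 3/5 vanishes at (3/5) - ((1/5)*sqrt(6))*i and appears to the power 3; the numerator there equals (-10099/21700) + ((33/700)*sqrt(6))*i, nonzero, and no other factor vanishes.
Hence a pole whose order is the multiplicity, 3.

The point is a pole of order 3.


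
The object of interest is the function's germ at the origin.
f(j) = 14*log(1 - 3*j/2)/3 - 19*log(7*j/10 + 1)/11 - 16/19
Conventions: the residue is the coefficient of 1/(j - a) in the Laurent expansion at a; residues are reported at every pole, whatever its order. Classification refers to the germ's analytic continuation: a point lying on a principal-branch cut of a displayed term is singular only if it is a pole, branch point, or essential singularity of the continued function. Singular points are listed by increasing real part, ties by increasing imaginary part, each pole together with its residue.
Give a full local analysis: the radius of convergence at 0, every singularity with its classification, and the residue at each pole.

Radius of convergence at 0: 2/3.
At -10/7: a logarithmic branch point.
At 2/3: a logarithmic branch point.

Branch term (14/3)*log(1 - j/(2/3)): its argument vanishes at j = 2/3, a logarithmic branch point, modulus 2/3.
Branch term (-19/11)*log(1 - j/(-10/7)): its argument vanishes at j = -10/7, a logarithmic branch point, modulus 10/7.
The radius of convergence is the smallest modulus among the singular points: 2/3.
List the singular points by increasing real part (a conjugate pair: the negative imaginary part first).


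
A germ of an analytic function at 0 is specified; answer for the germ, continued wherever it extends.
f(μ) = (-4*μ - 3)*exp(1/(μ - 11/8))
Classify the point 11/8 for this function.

The exponent 1/(μ - (11/8)) has a pole at 11/8, so exp(1/(μ - (11/8))) takes every nonzero value near it: an essential singularity (not a pole of any order).

The point is an essential singularity.


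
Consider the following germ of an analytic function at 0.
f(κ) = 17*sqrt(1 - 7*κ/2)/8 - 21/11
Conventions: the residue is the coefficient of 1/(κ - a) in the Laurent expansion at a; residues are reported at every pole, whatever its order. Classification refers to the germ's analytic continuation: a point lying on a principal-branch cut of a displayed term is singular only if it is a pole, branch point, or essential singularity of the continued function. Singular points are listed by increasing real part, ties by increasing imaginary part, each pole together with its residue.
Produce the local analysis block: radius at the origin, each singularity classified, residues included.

Branch term (17/8)*sqrt(1 - κ/(2/7)): its argument vanishes at κ = 2/7, a square-root branch point, modulus 2/7.
The radius of convergence is the smallest modulus among the singular points: 2/7.

Radius of convergence at 0: 2/7.
At 2/7: an algebraic (square-root) branch point.


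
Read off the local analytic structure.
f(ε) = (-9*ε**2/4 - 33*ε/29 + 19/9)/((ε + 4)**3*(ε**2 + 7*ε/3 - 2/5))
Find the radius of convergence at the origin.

Denominator factor (ε + 4)^3: pole of order 3 at -4, modulus 4.
Denominator factor (ε**2 + 7*ε/3 - 2/5): discriminant 317/45, real irrational roots -7/6 + (1/30)*sqrt(1585) and -7/6 - (1/30)*sqrt(1585); poles of order 1, moduli -7/6 + (1/30)*sqrt(1585) and 7/6 + (1/30)*sqrt(1585).
The radius of convergence is the smallest modulus among the singular points: -7/6 + (1/30)*sqrt(1585).

The radius of convergence is -7/6 + (1/30)*sqrt(1585).


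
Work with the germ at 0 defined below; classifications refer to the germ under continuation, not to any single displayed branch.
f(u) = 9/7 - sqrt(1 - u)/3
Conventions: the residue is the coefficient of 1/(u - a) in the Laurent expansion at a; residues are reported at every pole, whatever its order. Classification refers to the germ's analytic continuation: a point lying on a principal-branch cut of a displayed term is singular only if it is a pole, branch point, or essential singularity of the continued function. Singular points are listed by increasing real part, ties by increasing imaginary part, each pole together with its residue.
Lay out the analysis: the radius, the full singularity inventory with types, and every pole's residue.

Radius of convergence at 0: 1.
At 1: an algebraic (square-root) branch point.

Branch term (-1/3)*sqrt(1 - u/(1)): its argument vanishes at u = 1, a square-root branch point, modulus 1.
The radius of convergence is the smallest modulus among the singular points: 1.


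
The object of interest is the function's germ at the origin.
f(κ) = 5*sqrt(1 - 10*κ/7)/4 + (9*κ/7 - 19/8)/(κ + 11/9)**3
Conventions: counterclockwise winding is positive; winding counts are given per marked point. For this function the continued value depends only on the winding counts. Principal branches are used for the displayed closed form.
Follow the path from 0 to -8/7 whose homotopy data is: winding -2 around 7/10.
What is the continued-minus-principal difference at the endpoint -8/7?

The rational part is single-valued and drops out of the difference; each branch term changes only by its own monodromy.
(5/4)*sqrt(1 - κ/(7/10)): winding -2 is even, the square root returns to the same sheet, contribution 0.
Summing the contributions at κ = -8/7 gives 0.

Continued minus principal equals 0.


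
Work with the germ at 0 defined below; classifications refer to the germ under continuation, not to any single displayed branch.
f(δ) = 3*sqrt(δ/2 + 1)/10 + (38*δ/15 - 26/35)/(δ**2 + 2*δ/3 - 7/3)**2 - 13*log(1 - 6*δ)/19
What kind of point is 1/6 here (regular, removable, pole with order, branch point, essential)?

The point is a logarithmic branch point.

The term (-13/19)*log(1 - δ/(1/6)) has argument 1 - 1/6/(1/6) = 0 at 1/6: a logarithmic (infinitely-sheeted) branch point; the remaining terms are analytic or single-valued there.


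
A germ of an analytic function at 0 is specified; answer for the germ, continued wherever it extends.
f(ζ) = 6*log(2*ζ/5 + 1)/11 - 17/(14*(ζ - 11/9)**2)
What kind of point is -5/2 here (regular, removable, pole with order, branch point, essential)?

The point is a logarithmic branch point.

The term (6/11)*log(1 - ζ/(-5/2)) has argument 1 - -5/2/(-5/2) = 0 at -5/2: a logarithmic (infinitely-sheeted) branch point; the remaining terms are analytic or single-valued there.


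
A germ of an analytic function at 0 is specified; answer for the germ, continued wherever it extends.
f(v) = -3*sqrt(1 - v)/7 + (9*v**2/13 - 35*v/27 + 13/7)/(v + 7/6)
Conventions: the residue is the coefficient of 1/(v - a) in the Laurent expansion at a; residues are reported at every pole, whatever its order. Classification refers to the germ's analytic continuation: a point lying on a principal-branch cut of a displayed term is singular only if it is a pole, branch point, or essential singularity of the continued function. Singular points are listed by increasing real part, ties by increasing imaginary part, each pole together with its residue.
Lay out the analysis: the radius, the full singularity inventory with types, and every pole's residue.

Denominator factor (v + 7/6): pole of order 1 at -7/6, modulus 7/6.
Branch term (-3/7)*sqrt(1 - v/(1)): its argument vanishes at v = 1, a square-root branch point, modulus 1.
The radius of convergence is the smallest modulus among the singular points: 1.
The branch term is analytic at -7/6 and contributes nothing to the residue; only the rational part matters.
At the order-1 pole -7/6 set g(v) = (v - (-7/6))*(rational part) = 9*v**2/13 - 35*v/27 + 13/7.
Simple pole: residue = g(a) at a = -7/6, which is 127129/29484.
List the singular points by increasing real part (a conjugate pair: the negative imaginary part first).

Radius of convergence at 0: 1.
At -7/6: a pole of order 1; residue 127129/29484.
At 1: an algebraic (square-root) branch point.


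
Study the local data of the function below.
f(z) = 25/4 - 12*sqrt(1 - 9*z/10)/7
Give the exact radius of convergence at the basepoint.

Branch term (-12/7)*sqrt(1 - z/(10/9)): its argument vanishes at z = 10/9, a square-root branch point, modulus 10/9.
The radius of convergence is the smallest modulus among the singular points: 10/9.

The radius of convergence is 10/9.


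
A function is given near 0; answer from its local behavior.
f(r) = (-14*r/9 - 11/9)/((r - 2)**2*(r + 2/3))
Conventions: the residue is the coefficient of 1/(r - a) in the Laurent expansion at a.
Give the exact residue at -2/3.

At the order-1 pole -2/3 set g(r) = (r - (-2/3))*f(r) = (-14*r/9 - 11/9)/(r - 2)**2.
Simple pole: residue = g(a) at a = -2/3, which is -5/192.

The residue is -5/192.


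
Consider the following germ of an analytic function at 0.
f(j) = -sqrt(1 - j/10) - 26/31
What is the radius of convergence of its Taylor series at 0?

Branch term (-1)*sqrt(1 - j/(10)): its argument vanishes at j = 10, a square-root branch point, modulus 10.
The radius of convergence is the smallest modulus among the singular points: 10.

The radius of convergence is 10.


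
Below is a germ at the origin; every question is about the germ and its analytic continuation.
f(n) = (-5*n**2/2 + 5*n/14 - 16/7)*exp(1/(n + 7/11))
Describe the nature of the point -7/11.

The exponent 1/(n - (-7/11)) has a pole at -7/11, so exp(1/(n - (-7/11))) takes every nonzero value near it: an essential singularity (not a pole of any order).

The point is an essential singularity.


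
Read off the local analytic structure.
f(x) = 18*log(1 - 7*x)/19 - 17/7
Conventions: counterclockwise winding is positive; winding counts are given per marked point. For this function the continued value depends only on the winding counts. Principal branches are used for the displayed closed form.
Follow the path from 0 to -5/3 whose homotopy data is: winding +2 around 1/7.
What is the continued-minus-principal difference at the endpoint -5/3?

Continued minus principal equals (72/19)*pi*i.

The rational part is single-valued and drops out of the difference; each branch term changes only by its own monodromy.
(18/19)*log(1 - x/(1/7)): each positive loop around 1/7 adds 2*pi*i to the log, so winding +2 contributes (18/19)*(2)*2*pi*i = (72/19)*pi*i.
Summing the contributions at x = -5/3 gives (72/19)*pi*i.


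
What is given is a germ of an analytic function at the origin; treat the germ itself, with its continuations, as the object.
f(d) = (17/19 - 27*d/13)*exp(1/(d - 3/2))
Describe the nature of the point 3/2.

The point is an essential singularity.

The exponent 1/(d - (3/2)) has a pole at 3/2, so exp(1/(d - (3/2))) takes every nonzero value near it: an essential singularity (not a pole of any order).


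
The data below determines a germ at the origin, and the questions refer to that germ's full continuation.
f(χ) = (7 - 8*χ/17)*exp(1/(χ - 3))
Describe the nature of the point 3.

The exponent 1/(χ - (3)) has a pole at 3, so exp(1/(χ - (3))) takes every nonzero value near it: an essential singularity (not a pole of any order).

The point is an essential singularity.


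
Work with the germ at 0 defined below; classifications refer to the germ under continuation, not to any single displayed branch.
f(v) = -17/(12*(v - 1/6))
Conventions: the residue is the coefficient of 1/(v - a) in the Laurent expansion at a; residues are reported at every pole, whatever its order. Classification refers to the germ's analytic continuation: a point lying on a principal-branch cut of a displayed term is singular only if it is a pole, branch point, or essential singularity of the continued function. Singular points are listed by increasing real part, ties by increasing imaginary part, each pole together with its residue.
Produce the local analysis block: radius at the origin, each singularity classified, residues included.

Radius of convergence at 0: 1/6.
At 1/6: a pole of order 1; residue -17/12.

Denominator factor (v - 1/6): pole of order 1 at 1/6, modulus 1/6.
The radius of convergence is the smallest modulus among the singular points: 1/6.
At the order-1 pole 1/6 set g(v) = (v - (1/6))*f(v) = -17/12.
Simple pole: residue = g(a) at a = 1/6, which is -17/12.


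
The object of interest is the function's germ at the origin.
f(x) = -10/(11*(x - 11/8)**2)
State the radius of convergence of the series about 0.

Denominator factor (x - 11/8)^2: pole of order 2 at 11/8, modulus 11/8.
The radius of convergence is the smallest modulus among the singular points: 11/8.

The radius of convergence is 11/8.


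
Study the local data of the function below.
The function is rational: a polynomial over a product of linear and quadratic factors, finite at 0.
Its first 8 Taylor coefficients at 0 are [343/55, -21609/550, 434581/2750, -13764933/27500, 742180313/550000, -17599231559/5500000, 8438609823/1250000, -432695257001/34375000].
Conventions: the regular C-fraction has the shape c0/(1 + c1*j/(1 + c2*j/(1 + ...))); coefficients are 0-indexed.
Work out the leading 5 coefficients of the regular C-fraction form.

Taylor coefficients (read off): a_0 = 343/55, a_1 = -21609/550, a_2 = 434581/2750, a_3 = -13764933/27500, a_4 = 742180313/550000.
c0 = a_0 = 343/55. Peel one level at a time: if S = 1 + c*j/S' with S'(0) = 1, then c is the j-coefficient of S and S' = c*j/(S - 1).
S_1 = c0/f = 1 + (63/10)*j + (287/20)*j^2 + ...; c1 = 63/10.
S_2 = c1*j/(S_1 - 1) = 1 + (-41/18)*j + (557/162)*j^2 + ...; c2 = -41/18.
S_3 = c2*j/(S_2 - 1) = 1 + (557/369)*j + (6265/6724)*j^2 + ...; c3 = 557/369.
S_4 = c3*j/(S_3 - 1) = 1 + (-56385/91348)*j + ...; c4 = -56385/91348.

The regular C-fraction coefficients are [343/55, 63/10, -41/18, 557/369, -56385/91348].


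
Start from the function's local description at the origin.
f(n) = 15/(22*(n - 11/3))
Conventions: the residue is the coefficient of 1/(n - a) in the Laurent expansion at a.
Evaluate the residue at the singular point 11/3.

The residue is 15/22.

At the order-1 pole 11/3 set g(n) = (n - (11/3))*f(n) = 15/22.
Simple pole: residue = g(a) at a = 11/3, which is 15/22.


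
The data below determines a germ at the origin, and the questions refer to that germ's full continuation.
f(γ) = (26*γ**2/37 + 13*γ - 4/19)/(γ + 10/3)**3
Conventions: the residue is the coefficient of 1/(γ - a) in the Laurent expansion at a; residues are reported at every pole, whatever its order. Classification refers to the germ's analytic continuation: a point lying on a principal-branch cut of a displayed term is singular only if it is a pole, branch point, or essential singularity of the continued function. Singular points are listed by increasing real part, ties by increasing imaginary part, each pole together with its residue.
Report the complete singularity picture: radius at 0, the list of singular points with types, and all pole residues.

Radius of convergence at 0: 10/3.
At -10/3: a pole of order 3; residue 26/37.

Denominator factor (γ + 10/3)^3: pole of order 3 at -10/3, modulus 10/3.
The radius of convergence is the smallest modulus among the singular points: 10/3.
At the order-3 pole -10/3 set g(γ) = (γ - (-10/3))^3*f(γ) = 26*γ**2/37 + 13*γ - 4/19.
Order-3 pole: residue = g''(a)/2; g''(-10/3) = 52/37, so the residue is 26/37.


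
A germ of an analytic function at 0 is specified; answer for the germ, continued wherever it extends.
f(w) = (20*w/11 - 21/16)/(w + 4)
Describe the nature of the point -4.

The denominator factor w + 4 vanishes at -4 and appears to the power 1; the numerator there equals -1511/176, nonzero, and no other factor vanishes.
Hence a pole whose order is the multiplicity, 1.

The point is a pole of order 1.


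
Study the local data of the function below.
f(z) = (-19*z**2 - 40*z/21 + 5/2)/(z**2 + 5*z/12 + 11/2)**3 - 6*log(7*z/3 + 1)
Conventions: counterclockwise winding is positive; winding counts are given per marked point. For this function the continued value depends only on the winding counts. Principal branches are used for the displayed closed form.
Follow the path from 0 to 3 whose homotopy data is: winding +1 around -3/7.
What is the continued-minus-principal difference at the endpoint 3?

Continued minus principal equals -(12)*pi*i.

The rational part is single-valued and drops out of the difference; each branch term changes only by its own monodromy.
(-6)*log(1 - z/(-3/7)): each positive loop around -3/7 adds 2*pi*i to the log, so winding +1 contributes (-6)*(1)*2*pi*i = -(12)*pi*i.
Summing the contributions at z = 3 gives -(12)*pi*i.


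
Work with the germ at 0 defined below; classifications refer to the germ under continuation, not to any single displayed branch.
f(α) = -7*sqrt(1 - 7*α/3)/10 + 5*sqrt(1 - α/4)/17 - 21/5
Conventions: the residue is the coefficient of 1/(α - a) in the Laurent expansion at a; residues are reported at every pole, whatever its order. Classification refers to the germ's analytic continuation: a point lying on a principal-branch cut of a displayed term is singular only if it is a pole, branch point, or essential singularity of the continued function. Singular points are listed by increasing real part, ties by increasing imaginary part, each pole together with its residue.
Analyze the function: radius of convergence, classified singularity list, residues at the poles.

Radius of convergence at 0: 3/7.
At 3/7: an algebraic (square-root) branch point.
At 4: an algebraic (square-root) branch point.

Branch term (5/17)*sqrt(1 - α/(4)): its argument vanishes at α = 4, a square-root branch point, modulus 4.
Branch term (-7/10)*sqrt(1 - α/(3/7)): its argument vanishes at α = 3/7, a square-root branch point, modulus 3/7.
The radius of convergence is the smallest modulus among the singular points: 3/7.
List the singular points by increasing real part (a conjugate pair: the negative imaginary part first).


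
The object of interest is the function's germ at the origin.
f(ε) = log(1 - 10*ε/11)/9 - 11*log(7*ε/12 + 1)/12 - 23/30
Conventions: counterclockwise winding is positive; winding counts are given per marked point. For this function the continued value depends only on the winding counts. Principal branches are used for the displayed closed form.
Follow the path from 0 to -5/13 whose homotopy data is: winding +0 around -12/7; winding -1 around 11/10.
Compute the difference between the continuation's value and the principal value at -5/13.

The rational part is single-valued and drops out of the difference; each branch term changes only by its own monodromy.
(-11/12)*log(1 - ε/(-12/7)): winding 0 around -12/7, so this term returns to its principal value, contribution 0.
(1/9)*log(1 - ε/(11/10)): each positive loop around 11/10 adds 2*pi*i to the log, so winding -1 contributes (1/9)*(-1)*2*pi*i = -(2/9)*pi*i.
Summing the contributions at ε = -5/13 gives -(2/9)*pi*i.

Continued minus principal equals -(2/9)*pi*i.


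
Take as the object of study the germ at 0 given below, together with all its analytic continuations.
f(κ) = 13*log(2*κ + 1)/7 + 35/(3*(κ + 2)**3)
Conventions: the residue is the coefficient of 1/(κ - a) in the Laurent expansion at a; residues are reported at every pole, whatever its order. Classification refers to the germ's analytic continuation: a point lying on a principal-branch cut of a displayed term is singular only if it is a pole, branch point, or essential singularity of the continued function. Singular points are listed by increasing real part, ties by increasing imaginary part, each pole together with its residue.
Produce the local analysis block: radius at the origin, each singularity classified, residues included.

Radius of convergence at 0: 1/2.
At -2: a pole of order 3; residue 0.
At -1/2: a logarithmic branch point.

Denominator factor (κ + 2)^3: pole of order 3 at -2, modulus 2.
Branch term (13/7)*log(1 - κ/(-1/2)): its argument vanishes at κ = -1/2, a logarithmic branch point, modulus 1/2.
The radius of convergence is the smallest modulus among the singular points: 1/2.
The branch term is analytic at -2 and contributes nothing to the residue; only the rational part matters.
At the order-3 pole -2 set g(κ) = (κ - (-2))^3*(rational part) = 35/3.
Order-3 pole: residue = g''(a)/2; g''(-2) = 0, so the residue is 0.
List the singular points by increasing real part (a conjugate pair: the negative imaginary part first).


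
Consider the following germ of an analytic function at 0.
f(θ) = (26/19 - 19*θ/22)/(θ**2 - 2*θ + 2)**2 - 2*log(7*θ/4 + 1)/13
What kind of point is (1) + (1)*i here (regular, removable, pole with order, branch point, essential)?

The denominator factor θ**2 - 2*θ + 2 vanishes at (1) + (1)*i and appears to the power 2; the numerator there equals (211/418) - (19/22)*i, nonzero, and no other factor vanishes.
The branch terms are analytic at this point.
Hence a pole whose order is the multiplicity, 2.

The point is a pole of order 2.


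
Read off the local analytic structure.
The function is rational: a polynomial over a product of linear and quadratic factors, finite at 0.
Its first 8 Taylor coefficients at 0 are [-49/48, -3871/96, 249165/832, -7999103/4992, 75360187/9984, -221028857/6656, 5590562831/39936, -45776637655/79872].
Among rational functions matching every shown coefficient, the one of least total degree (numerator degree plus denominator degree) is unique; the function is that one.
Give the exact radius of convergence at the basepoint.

No rational of total degree below 4 reproduces all 8 coefficients; solving the [2/2] Pade equations on them gives f(x) = (5*x**2/13 - 31*x/8 - 1/12)/(x + 2/7)**2, whose expansion matches every shown term.
Denominator factor (x + 2/7)^2: pole of order 2 at -2/7, modulus 2/7.
The radius of convergence is the smallest modulus among the singular points: 2/7.

The radius of convergence is 2/7.


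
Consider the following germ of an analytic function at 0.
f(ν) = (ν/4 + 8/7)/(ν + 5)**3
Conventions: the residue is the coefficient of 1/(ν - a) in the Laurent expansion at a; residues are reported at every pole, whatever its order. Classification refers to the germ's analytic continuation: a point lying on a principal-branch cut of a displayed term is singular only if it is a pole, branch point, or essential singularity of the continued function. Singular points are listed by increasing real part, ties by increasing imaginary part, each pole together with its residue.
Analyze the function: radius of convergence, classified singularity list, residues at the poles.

Radius of convergence at 0: 5.
At -5: a pole of order 3; residue 0.

Denominator factor (ν + 5)^3: pole of order 3 at -5, modulus 5.
The radius of convergence is the smallest modulus among the singular points: 5.
At the order-3 pole -5 set g(ν) = (ν - (-5))^3*f(ν) = ν/4 + 8/7.
Order-3 pole: residue = g''(a)/2; g''(-5) = 0, so the residue is 0.


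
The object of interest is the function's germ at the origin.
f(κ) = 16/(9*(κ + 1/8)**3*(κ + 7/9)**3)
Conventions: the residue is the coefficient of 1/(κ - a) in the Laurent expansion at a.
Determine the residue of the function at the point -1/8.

The residue is 20639121408/229345007.

At the order-3 pole -1/8 set g(κ) = (κ - (-1/8))^3*f(κ) = 16/(9*(κ + 7/9)**3).
Order-3 pole: residue = g''(a)/2; g''(-1/8) = 41278242816/229345007, so the residue is 20639121408/229345007.


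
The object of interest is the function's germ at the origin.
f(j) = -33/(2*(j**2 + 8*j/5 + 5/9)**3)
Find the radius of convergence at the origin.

The radius of convergence is 4/5 - (1/15)*sqrt(19).

Denominator factor (j**2 + 8*j/5 + 5/9)^3: discriminant 76/225, real irrational roots -4/5 + (1/15)*sqrt(19) and -4/5 - (1/15)*sqrt(19); poles of order 3, moduli 4/5 - (1/15)*sqrt(19) and 4/5 + (1/15)*sqrt(19).
The radius of convergence is the smallest modulus among the singular points: 4/5 - (1/15)*sqrt(19).


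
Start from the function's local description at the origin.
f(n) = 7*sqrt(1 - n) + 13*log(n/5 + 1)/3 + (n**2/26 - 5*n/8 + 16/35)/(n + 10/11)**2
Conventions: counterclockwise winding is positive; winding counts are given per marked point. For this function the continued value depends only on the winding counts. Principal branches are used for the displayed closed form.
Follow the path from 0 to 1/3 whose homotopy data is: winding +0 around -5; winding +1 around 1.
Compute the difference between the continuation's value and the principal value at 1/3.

Continued minus principal equals -(14/3)*sqrt(6).

The rational part is single-valued and drops out of the difference; each branch term changes only by its own monodromy.
(7)*sqrt(1 - n/(1)): winding +1 is odd, the square root flips sign, contributing -2*(7)*sqrt(1 - (1/3)/(1)) = -2*(7)*sqrt(2/3) = -(14/3)*sqrt(6).
(13/3)*log(1 - n/(-5)): winding 0 around -5, so this term returns to its principal value, contribution 0.
Summing the contributions at n = 1/3 gives -(14/3)*sqrt(6).


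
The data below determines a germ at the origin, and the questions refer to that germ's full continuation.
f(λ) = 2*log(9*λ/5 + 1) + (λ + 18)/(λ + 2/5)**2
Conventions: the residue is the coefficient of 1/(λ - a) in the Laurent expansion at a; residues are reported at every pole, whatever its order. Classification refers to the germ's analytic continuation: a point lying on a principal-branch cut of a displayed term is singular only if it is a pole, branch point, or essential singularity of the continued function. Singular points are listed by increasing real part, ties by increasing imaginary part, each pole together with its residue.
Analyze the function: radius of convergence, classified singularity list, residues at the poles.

Denominator factor (λ + 2/5)^2: pole of order 2 at -2/5, modulus 2/5.
Branch term (2)*log(1 - λ/(-5/9)): its argument vanishes at λ = -5/9, a logarithmic branch point, modulus 5/9.
The radius of convergence is the smallest modulus among the singular points: 2/5.
The branch term is analytic at -2/5 and contributes nothing to the residue; only the rational part matters.
At the order-2 pole -2/5 set g(λ) = (λ - (-2/5))^2*(rational part) = λ + 18.
Order-2 pole: residue = g'(a); g'(-2/5) = 1, so the residue is 1.
List the singular points by increasing real part (a conjugate pair: the negative imaginary part first).

Radius of convergence at 0: 2/5.
At -5/9: a logarithmic branch point.
At -2/5: a pole of order 2; residue 1.


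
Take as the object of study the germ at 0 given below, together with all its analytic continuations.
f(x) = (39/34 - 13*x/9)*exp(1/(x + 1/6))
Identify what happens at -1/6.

The exponent 1/(x - (-1/6)) has a pole at -1/6, so exp(1/(x - (-1/6))) takes every nonzero value near it: an essential singularity (not a pole of any order).

The point is an essential singularity.


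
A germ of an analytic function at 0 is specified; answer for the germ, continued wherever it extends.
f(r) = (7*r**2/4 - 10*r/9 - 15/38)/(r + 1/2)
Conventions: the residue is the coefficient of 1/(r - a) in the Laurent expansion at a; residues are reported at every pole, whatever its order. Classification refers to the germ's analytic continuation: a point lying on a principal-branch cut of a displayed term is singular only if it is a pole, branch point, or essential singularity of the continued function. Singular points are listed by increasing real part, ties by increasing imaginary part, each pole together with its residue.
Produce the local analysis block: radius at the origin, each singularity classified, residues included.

Denominator factor (r + 1/2): pole of order 1 at -1/2, modulus 1/2.
The radius of convergence is the smallest modulus among the singular points: 1/2.
At the order-1 pole -1/2 set g(r) = (r - (-1/2))*f(r) = 7*r**2/4 - 10*r/9 - 15/38.
Simple pole: residue = g(a) at a = -1/2, which is 1637/2736.

Radius of convergence at 0: 1/2.
At -1/2: a pole of order 1; residue 1637/2736.


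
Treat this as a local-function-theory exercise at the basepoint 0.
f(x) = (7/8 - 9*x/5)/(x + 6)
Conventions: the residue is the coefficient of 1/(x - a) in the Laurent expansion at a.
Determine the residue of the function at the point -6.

At the order-1 pole -6 set g(x) = (x - (-6))*f(x) = 7/8 - 9*x/5.
Simple pole: residue = g(a) at a = -6, which is 467/40.

The residue is 467/40.


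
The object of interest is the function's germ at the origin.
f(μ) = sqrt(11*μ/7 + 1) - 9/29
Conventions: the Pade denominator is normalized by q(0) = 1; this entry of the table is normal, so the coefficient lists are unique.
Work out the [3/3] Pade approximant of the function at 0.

Taylor coefficients needed (expand at 0): a_0 = 20/29, a_1 = 11/14, a_2 = -121/392, a_3 = 1331/5488, a_4 = -73205/307328, a_5 = 161051/614656, a_6 = -5314683/17210368.
Write the denominator as Q(μ) = 1 + q1*μ + q2*μ^2 + q3*μ^3. Requiring Q*f - P = O(μ^7) with deg P <= 3 kills the coefficients of μ^4..μ^6 in Q*f:
  μ^4: a_4 + q1*a_3 + q2*a_2 + q3*a_1 = 0, i.e. -73205/307328 + (1331/5488)*q1 + (-121/392)*q2 + (11/14)*q3 = 0.
  μ^5: a_5 + q1*a_4 + q2*a_3 + q3*a_2 = 0, i.e. 161051/614656 + (-73205/307328)*q1 + (1331/5488)*q2 + (-121/392)*q3 = 0.
  μ^6: a_6 + q1*a_5 + q2*a_4 + q3*a_3 = 0, i.e. -5314683/17210368 + (161051/614656)*q1 + (-73205/307328)*q2 + (1331/5488)*q3 = 0.
Solving this linear system: q1 = 55/28, q2 = 363/392, q3 = 1331/21952.
The numerator is Q*f truncated at degree 3: P0 = a_0 = 20/29; P1 = a_1 + q1*a_0 = 869/406; P2 = a_2 + q1*a_1 + q2*a_0 = 2662/1421; P3 = a_3 + q1*a_2 + q2*a_1 + q3*a_0 = 129107/318304.

The Pade approximant has numerator coefficients [20/29, 869/406, 2662/1421, 129107/318304]; denominator coefficients [1, 55/28, 363/392, 1331/21952].


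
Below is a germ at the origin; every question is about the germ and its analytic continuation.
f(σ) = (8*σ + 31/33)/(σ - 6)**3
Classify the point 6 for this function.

The denominator factor σ - 6 vanishes at 6 and appears to the power 3; the numerator there equals 1615/33, nonzero, and no other factor vanishes.
Hence a pole whose order is the multiplicity, 3.

The point is a pole of order 3.


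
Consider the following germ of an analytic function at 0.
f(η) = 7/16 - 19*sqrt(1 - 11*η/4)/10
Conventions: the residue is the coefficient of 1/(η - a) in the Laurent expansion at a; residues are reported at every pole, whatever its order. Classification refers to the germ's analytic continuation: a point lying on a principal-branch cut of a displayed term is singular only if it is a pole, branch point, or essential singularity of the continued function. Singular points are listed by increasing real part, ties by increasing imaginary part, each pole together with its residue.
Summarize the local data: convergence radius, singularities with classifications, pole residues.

Branch term (-19/10)*sqrt(1 - η/(4/11)): its argument vanishes at η = 4/11, a square-root branch point, modulus 4/11.
The radius of convergence is the smallest modulus among the singular points: 4/11.

Radius of convergence at 0: 4/11.
At 4/11: an algebraic (square-root) branch point.


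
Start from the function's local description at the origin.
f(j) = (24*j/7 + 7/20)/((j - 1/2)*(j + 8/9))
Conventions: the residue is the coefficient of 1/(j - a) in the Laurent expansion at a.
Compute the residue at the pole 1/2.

The residue is 2601/1750.

At the order-1 pole 1/2 set g(j) = (j - (1/2))*f(j) = (24*j/7 + 7/20)/(j + 8/9).
Simple pole: residue = g(a) at a = 1/2, which is 2601/1750.


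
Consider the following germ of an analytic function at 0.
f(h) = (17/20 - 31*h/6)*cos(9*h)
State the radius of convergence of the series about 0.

The radius of convergence is infinite.

The factor cos(9*h) is entire and contributes no finite singular point.
The polynomial part has no poles.
No finite singular points: the Taylor series at 0 converges everywhere.


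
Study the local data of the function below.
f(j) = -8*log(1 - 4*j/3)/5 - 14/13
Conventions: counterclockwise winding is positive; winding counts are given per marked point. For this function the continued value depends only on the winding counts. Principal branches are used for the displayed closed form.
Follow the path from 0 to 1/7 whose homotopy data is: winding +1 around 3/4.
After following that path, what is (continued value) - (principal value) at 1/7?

Continued minus principal equals -(16/5)*pi*i.

The rational part is single-valued and drops out of the difference; each branch term changes only by its own monodromy.
(-8/5)*log(1 - j/(3/4)): each positive loop around 3/4 adds 2*pi*i to the log, so winding +1 contributes (-8/5)*(1)*2*pi*i = -(16/5)*pi*i.
Summing the contributions at j = 1/7 gives -(16/5)*pi*i.


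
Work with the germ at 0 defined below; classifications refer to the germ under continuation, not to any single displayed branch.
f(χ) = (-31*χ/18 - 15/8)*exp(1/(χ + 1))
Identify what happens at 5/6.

There is no denominator, hence no pole anywhere.
The essential point of exp(1/(χ - (-1))) is -1, not 5/6.
So the germ continues analytically to 5/6.

The point is a regular point.


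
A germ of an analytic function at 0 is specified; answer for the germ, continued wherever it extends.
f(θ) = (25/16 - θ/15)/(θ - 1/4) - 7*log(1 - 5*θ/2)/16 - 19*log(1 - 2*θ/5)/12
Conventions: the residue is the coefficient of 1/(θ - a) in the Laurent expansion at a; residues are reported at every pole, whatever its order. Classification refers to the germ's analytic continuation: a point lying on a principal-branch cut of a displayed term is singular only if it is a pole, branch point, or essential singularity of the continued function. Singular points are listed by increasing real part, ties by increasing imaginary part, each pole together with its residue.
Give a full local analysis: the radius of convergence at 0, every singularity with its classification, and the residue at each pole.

Radius of convergence at 0: 1/4.
At 1/4: a pole of order 1; residue 371/240.
At 2/5: a logarithmic branch point.
At 5/2: a logarithmic branch point.

Denominator factor (θ - 1/4): pole of order 1 at 1/4, modulus 1/4.
Branch term (-7/16)*log(1 - θ/(2/5)): its argument vanishes at θ = 2/5, a logarithmic branch point, modulus 2/5.
Branch term (-19/12)*log(1 - θ/(5/2)): its argument vanishes at θ = 5/2, a logarithmic branch point, modulus 5/2.
The radius of convergence is the smallest modulus among the singular points: 1/4.
The branch terms are analytic at 1/4 and contribute nothing to the residue; only the rational part matters.
At the order-1 pole 1/4 set g(θ) = (θ - (1/4))*(rational part) = 25/16 - θ/15.
Simple pole: residue = g(a) at a = 1/4, which is 371/240.
List the singular points by increasing real part (a conjugate pair: the negative imaginary part first).


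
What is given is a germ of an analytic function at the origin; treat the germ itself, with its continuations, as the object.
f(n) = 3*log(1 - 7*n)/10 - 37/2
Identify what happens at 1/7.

The point is a logarithmic branch point.

The term (3/10)*log(1 - n/(1/7)) has argument 1 - 1/7/(1/7) = 0 at 1/7: a logarithmic (infinitely-sheeted) branch point; the remaining terms are analytic or single-valued there.


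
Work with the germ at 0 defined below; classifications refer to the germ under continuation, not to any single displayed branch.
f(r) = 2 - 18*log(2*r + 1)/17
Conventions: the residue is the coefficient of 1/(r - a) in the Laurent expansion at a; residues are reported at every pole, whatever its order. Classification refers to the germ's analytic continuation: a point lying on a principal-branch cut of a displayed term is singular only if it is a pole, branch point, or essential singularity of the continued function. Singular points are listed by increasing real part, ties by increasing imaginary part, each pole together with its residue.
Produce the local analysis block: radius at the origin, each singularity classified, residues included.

Radius of convergence at 0: 1/2.
At -1/2: a logarithmic branch point.

Branch term (-18/17)*log(1 - r/(-1/2)): its argument vanishes at r = -1/2, a logarithmic branch point, modulus 1/2.
The radius of convergence is the smallest modulus among the singular points: 1/2.


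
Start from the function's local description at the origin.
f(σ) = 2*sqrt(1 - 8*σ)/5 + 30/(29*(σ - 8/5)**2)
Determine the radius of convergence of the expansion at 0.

Denominator factor (σ - 8/5)^2: pole of order 2 at 8/5, modulus 8/5.
Branch term (2/5)*sqrt(1 - σ/(1/8)): its argument vanishes at σ = 1/8, a square-root branch point, modulus 1/8.
The radius of convergence is the smallest modulus among the singular points: 1/8.

The radius of convergence is 1/8.


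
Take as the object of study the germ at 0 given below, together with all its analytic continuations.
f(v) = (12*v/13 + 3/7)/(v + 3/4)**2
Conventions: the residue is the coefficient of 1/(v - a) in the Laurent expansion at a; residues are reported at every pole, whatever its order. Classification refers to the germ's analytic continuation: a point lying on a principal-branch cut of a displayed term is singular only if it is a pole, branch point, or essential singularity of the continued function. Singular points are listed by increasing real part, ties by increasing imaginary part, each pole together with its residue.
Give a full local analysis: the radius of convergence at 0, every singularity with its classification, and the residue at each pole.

Denominator factor (v + 3/4)^2: pole of order 2 at -3/4, modulus 3/4.
The radius of convergence is the smallest modulus among the singular points: 3/4.
At the order-2 pole -3/4 set g(v) = (v - (-3/4))^2*f(v) = 12*v/13 + 3/7.
Order-2 pole: residue = g'(a); g'(-3/4) = 12/13, so the residue is 12/13.

Radius of convergence at 0: 3/4.
At -3/4: a pole of order 2; residue 12/13.


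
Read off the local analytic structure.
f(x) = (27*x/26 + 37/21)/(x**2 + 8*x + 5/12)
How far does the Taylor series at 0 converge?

The radius of convergence is 4 - (1/6)*sqrt(561).

Denominator factor (x**2 + 8*x + 5/12): discriminant 187/3, real irrational roots -4 + (1/6)*sqrt(561) and -4 - (1/6)*sqrt(561); poles of order 1, moduli 4 - (1/6)*sqrt(561) and 4 + (1/6)*sqrt(561).
The radius of convergence is the smallest modulus among the singular points: 4 - (1/6)*sqrt(561).


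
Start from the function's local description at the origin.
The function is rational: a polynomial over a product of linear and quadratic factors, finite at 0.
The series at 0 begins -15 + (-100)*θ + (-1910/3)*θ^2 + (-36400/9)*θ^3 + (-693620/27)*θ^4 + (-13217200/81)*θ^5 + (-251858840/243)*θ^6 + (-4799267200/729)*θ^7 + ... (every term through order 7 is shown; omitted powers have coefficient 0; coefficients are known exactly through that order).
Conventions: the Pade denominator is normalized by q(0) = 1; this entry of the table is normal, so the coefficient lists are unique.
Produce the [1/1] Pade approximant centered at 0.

The Pade approximant has numerator coefficients [-15, -9/2]; denominator coefficients [1, -191/30].

Taylor coefficients needed (read off): a_0 = -15, a_1 = -100, a_2 = -1910/3.
Write the denominator as Q(θ) = 1 + q1*θ. Requiring Q*f - P = O(θ^3) with deg P <= 1 kills the coefficients of θ^2..θ^2 in Q*f:
  θ^2: a_2 + q1*a_1 = 0, i.e. -1910/3 + (-100)*q1 = 0.
Solving this linear system: q1 = -191/30.
The numerator is Q*f truncated at degree 1: P0 = a_0 = -15; P1 = a_1 + q1*a_0 = -9/2.
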